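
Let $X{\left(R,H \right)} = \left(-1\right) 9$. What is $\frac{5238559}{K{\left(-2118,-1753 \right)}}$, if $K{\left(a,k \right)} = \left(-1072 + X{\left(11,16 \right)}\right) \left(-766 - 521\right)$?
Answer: $\frac{5238559}{1391247} \approx 3.7654$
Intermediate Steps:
$X{\left(R,H \right)} = -9$
$K{\left(a,k \right)} = 1391247$ ($K{\left(a,k \right)} = \left(-1072 - 9\right) \left(-766 - 521\right) = \left(-1081\right) \left(-1287\right) = 1391247$)
$\frac{5238559}{K{\left(-2118,-1753 \right)}} = \frac{5238559}{1391247}$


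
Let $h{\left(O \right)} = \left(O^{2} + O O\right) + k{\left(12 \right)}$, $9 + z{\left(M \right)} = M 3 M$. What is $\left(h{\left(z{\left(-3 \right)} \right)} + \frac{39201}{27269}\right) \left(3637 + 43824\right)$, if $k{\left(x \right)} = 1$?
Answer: $\frac{841805410502}{27269} \approx 3.087 \cdot 10^{7}$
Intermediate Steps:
$z{\left(M \right)} = -9 + 3 M^{2}$ ($z{\left(M \right)} = -9 + M 3 M = -9 + 3 M M = -9 + 3 M^{2}$)
$h{\left(O \right)} = 1 + 2 O^{2}$ ($h{\left(O \right)} = \left(O^{2} + O O\right) + 1 = \left(O^{2} + O^{2}\right) + 1 = 2 O^{2} + 1 = 1 + 2 O^{2}$)
$\left(h{\left(z{\left(-3 \right)} \right)} + \frac{39201}{27269}\right) \left(3637 + 43824\right) = \left(\left(1 + 2 \left(-9 + 3 \left(-3\right)^{2}\right)^{2}\right) + \frac{39201}{27269}\right) \left(3637 + 43824\right) = \left(\left(1 + 2 \left(-9 + 3 \cdot 9\right)^{2}\right) + 39201 \cdot \frac{1}{27269}\right) 47461 = \left(\left(1 + 2 \left(-9 + 27\right)^{2}\right) + \frac{39201}{27269}\right) 47461 = \left(\left(1 + 2 \cdot 18^{2}\right) + \frac{39201}{27269}\right) 47461 = \left(\left(1 + 2 \cdot 324\right) + \frac{39201}{27269}\right) 47461 = \left(\left(1 + 648\right) + \frac{39201}{27269}\right) 47461 = \left(649 + \frac{39201}{27269}\right) 47461 = \frac{17736782}{27269} \cdot 47461 = \frac{841805410502}{27269}$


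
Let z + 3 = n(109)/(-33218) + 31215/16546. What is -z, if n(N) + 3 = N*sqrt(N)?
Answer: 152981394/137406257 + 109*sqrt(109)/33218 ≈ 1.1476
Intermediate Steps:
n(N) = -3 + N**(3/2) (n(N) = -3 + N*sqrt(N) = -3 + N**(3/2))
z = -152981394/137406257 - 109*sqrt(109)/33218 (z = -3 + ((-3 + 109**(3/2))/(-33218) + 31215/16546) = -3 + ((-3 + 109*sqrt(109))*(-1/33218) + 31215*(1/16546)) = -3 + ((3/33218 - 109*sqrt(109)/33218) + 31215/16546) = -3 + (259237377/137406257 - 109*sqrt(109)/33218) = -152981394/137406257 - 109*sqrt(109)/33218 ≈ -1.1476)
-z = -(-152981394/137406257 - 109*sqrt(109)/33218) = 152981394/137406257 + 109*sqrt(109)/33218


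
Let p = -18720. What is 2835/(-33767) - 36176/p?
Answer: 73030237/39507390 ≈ 1.8485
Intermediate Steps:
2835/(-33767) - 36176/p = 2835/(-33767) - 36176/(-18720) = 2835*(-1/33767) - 36176*(-1/18720) = -2835/33767 + 2261/1170 = 73030237/39507390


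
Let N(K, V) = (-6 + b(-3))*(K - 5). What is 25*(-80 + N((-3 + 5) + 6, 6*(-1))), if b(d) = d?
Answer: -2675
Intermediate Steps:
N(K, V) = 45 - 9*K (N(K, V) = (-6 - 3)*(K - 5) = -9*(-5 + K) = 45 - 9*K)
25*(-80 + N((-3 + 5) + 6, 6*(-1))) = 25*(-80 + (45 - 9*((-3 + 5) + 6))) = 25*(-80 + (45 - 9*(2 + 6))) = 25*(-80 + (45 - 9*8)) = 25*(-80 + (45 - 72)) = 25*(-80 - 27) = 25*(-107) = -2675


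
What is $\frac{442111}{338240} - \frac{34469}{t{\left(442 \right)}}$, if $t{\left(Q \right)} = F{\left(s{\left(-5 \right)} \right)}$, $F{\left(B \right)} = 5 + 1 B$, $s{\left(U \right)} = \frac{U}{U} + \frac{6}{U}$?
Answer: $- \frac{7285420267}{1014720} \approx -7179.7$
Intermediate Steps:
$s{\left(U \right)} = 1 + \frac{6}{U}$
$F{\left(B \right)} = 5 + B$
$t{\left(Q \right)} = \frac{24}{5}$ ($t{\left(Q \right)} = 5 + \frac{6 - 5}{-5} = 5 - \frac{1}{5} = \frac{24}{5}$)
$\frac{442111}{338240} - \frac{34469}{t{\left(442 \right)}} = \frac{442111}{338240} - \frac{34469}{\frac{24}{5}} = 442111 \cdot \frac{1}{338240} - \frac{172345}{24} = \frac{442111}{338240} - \frac{172345}{24} = - \frac{7285420267}{1014720}$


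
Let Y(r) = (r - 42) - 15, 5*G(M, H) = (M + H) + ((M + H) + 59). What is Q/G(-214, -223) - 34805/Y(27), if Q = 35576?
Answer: 921187/978 ≈ 941.91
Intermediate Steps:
G(M, H) = 59/5 + 2*H/5 + 2*M/5 (G(M, H) = ((M + H) + ((M + H) + 59))/5 = ((H + M) + ((H + M) + 59))/5 = ((H + M) + (59 + H + M))/5 = (59 + 2*H + 2*M)/5 = 59/5 + 2*H/5 + 2*M/5)
Y(r) = -57 + r (Y(r) = (-42 + r) - 15 = -57 + r)
Q/G(-214, -223) - 34805/Y(27) = 35576/(59/5 + (⅖)*(-223) + (⅖)*(-214)) - 34805/(-57 + 27) = 35576/(59/5 - 446/5 - 428/5) - 34805/(-30) = 35576/(-163) - 34805*(-1/30) = 35576*(-1/163) + 6961/6 = -35576/163 + 6961/6 = 921187/978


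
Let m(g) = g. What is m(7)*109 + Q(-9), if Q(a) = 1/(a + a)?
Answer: 13733/18 ≈ 762.94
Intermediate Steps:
Q(a) = 1/(2*a)
m(7)*109 + Q(-9) = 7*109 + (½)/(-9) = 763 + (½)*(-⅑) = 763 - 1/18 = 13733/18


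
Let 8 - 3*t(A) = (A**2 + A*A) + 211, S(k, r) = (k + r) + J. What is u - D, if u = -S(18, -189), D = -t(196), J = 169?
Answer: -77029/3 ≈ -25676.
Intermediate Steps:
S(k, r) = 169 + k + r (S(k, r) = (k + r) + 169 = 169 + k + r)
t(A) = -203/3 - 2*A**2/3 (t(A) = 8/3 - ((A**2 + A*A) + 211)/3 = 8/3 - ((A**2 + A**2) + 211)/3 = 8/3 - (2*A**2 + 211)/3 = 8/3 - (211 + 2*A**2)/3 = 8/3 + (-211/3 - 2*A**2/3) = -203/3 - 2*A**2/3)
D = 77035/3 (D = -(-203/3 - 2/3*196**2) = -(-203/3 - 2/3*38416) = -(-203/3 - 76832/3) = -1*(-77035/3) = 77035/3 ≈ 25678.)
u = 2 (u = -(169 + 18 - 189) = -1*(-2) = 2)
u - D = 2 - 1*77035/3 = 2 - 77035/3 = -77029/3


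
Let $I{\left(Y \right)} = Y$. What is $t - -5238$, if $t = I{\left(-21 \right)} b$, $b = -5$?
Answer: $5343$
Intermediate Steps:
$t = 105$ ($t = \left(-21\right) \left(-5\right) = 105$)
$t - -5238 = 105 - -5238 = 105 + 5238 = 5343$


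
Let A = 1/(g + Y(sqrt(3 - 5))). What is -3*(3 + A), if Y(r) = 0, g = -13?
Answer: -114/13 ≈ -8.7692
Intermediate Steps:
A = -1/13 (A = 1/(-13 + 0) = 1/(-13) = -1/13 ≈ -0.076923)
-3*(3 + A) = -3*(3 - 1/13) = -3*38/13 = -114/13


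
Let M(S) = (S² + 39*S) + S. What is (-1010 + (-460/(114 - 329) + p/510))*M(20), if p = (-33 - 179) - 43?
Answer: -52031400/43 ≈ -1.2100e+6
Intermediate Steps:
p = -255 (p = -212 - 43 = -255)
M(S) = S² + 40*S
(-1010 + (-460/(114 - 329) + p/510))*M(20) = (-1010 + (-460/(114 - 329) - 255/510))*(20*(40 + 20)) = (-1010 + (-460/(-215) - 255*1/510))*(20*60) = (-1010 + (-460*(-1/215) - ½))*1200 = (-1010 + (92/43 - ½))*1200 = (-1010 + 141/86)*1200 = -86719/86*1200 = -52031400/43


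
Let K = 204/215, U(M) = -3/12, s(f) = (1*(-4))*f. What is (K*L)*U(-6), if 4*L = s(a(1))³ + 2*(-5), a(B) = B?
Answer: 1887/430 ≈ 4.3884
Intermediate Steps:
s(f) = -4*f
U(M) = -¼ (U(M) = -3*1/12 = -¼)
L = -37/2 (L = ((-4*1)³ + 2*(-5))/4 = ((-4)³ - 10)/4 = (-64 - 10)/4 = (¼)*(-74) = -37/2 ≈ -18.500)
K = 204/215 (K = 204*(1/215) = 204/215 ≈ 0.94884)
(K*L)*U(-6) = ((204/215)*(-37/2))*(-¼) = -3774/215*(-¼) = 1887/430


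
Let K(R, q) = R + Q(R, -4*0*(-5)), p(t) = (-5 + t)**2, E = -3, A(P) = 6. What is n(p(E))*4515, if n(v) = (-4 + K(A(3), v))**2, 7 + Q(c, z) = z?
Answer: 112875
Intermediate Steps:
Q(c, z) = -7 + z
K(R, q) = -7 + R (K(R, q) = R + (-7 - 4*0*(-5)) = R + (-7 + 0*(-5)) = R + (-7 + 0) = R - 7 = -7 + R)
n(v) = 25 (n(v) = (-4 + (-7 + 6))**2 = (-4 - 1)**2 = (-5)**2 = 25)
n(p(E))*4515 = 25*4515 = 112875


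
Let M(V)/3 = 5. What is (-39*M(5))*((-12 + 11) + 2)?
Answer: -585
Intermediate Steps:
M(V) = 15 (M(V) = 3*5 = 15)
(-39*M(5))*((-12 + 11) + 2) = (-39*15)*((-12 + 11) + 2) = -585*(-1 + 2) = -585*1 = -585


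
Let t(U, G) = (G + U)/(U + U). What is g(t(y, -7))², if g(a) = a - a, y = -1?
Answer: 0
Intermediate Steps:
t(U, G) = (G + U)/(2*U) (t(U, G) = (G + U)/((2*U)) = (G + U)*(1/(2*U)) = (G + U)/(2*U))
g(a) = 0
g(t(y, -7))² = 0² = 0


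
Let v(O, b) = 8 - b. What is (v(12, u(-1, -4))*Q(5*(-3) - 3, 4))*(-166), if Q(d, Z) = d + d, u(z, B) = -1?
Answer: 53784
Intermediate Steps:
Q(d, Z) = 2*d
(v(12, u(-1, -4))*Q(5*(-3) - 3, 4))*(-166) = ((8 - 1*(-1))*(2*(5*(-3) - 3)))*(-166) = ((8 + 1)*(2*(-15 - 3)))*(-166) = (9*(2*(-18)))*(-166) = (9*(-36))*(-166) = -324*(-166) = 53784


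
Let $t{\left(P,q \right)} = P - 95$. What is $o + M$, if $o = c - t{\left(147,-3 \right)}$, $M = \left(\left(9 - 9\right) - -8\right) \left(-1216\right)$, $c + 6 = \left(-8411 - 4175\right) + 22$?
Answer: $-22350$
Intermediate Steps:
$t{\left(P,q \right)} = -95 + P$
$c = -12570$ ($c = -6 + \left(\left(-8411 - 4175\right) + 22\right) = -6 + \left(-12586 + 22\right) = -6 - 12564 = -12570$)
$M = -9728$ ($M = \left(0 + 8\right) \left(-1216\right) = 8 \left(-1216\right) = -9728$)
$o = -12622$ ($o = -12570 - \left(-95 + 147\right) = -12570 - 52 = -12622$)
$o + M = -12622 - 9728 = -22350$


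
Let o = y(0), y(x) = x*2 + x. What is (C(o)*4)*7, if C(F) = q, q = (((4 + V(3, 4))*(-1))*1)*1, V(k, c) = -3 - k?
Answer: 56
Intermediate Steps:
y(x) = 3*x (y(x) = 2*x + x = 3*x)
o = 0 (o = 3*0 = 0)
q = 2 (q = (((4 + (-3 - 1*3))*(-1))*1)*1 = (((4 + (-3 - 3))*(-1))*1)*1 = (((4 - 6)*(-1))*1)*1 = (-2*(-1)*1)*1 = (2*1)*1 = 2*1 = 2)
C(F) = 2
(C(o)*4)*7 = (2*4)*7 = 8*7 = 56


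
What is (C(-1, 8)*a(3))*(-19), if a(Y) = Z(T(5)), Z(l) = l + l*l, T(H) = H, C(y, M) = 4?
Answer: -2280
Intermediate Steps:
Z(l) = l + l**2
a(Y) = 30 (a(Y) = 5*(1 + 5) = 5*6 = 30)
(C(-1, 8)*a(3))*(-19) = (4*30)*(-19) = 120*(-19) = -2280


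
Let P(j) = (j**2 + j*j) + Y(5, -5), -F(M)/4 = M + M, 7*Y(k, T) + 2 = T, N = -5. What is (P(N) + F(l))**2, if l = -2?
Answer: 4225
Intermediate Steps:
Y(k, T) = -2/7 + T/7
F(M) = -8*M (F(M) = -4*(M + M) = -8*M)
P(j) = -1 + 2*j**2 (P(j) = (j**2 + j*j) + (-2/7 + (1/7)*(-5)) = (j**2 + j**2) + (-2/7 - 5/7) = 2*j**2 - 1 = -1 + 2*j**2)
(P(N) + F(l))**2 = ((-1 + 2*(-5)**2) - 8*(-2))**2 = ((-1 + 2*25) + 16)**2 = ((-1 + 50) + 16)**2 = (49 + 16)**2 = 65**2 = 4225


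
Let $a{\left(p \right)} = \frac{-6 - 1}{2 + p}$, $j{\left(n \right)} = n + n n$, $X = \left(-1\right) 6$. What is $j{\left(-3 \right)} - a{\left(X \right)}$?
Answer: $\frac{17}{4} \approx 4.25$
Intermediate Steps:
$X = -6$
$j{\left(n \right)} = n + n^{2}$
$a{\left(p \right)} = - \frac{7}{2 + p}$
$j{\left(-3 \right)} - a{\left(X \right)} = - 3 \left(1 - 3\right) - - \frac{7}{2 - 6} = \left(-3\right) \left(-2\right) - - \frac{7}{-4} = 6 - \left(-7\right) \left(- \frac{1}{4}\right) = 6 - \frac{7}{4} = \frac{17}{4}$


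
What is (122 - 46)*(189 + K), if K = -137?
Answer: 3952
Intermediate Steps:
(122 - 46)*(189 + K) = (122 - 46)*(189 - 137) = 76*52 = 3952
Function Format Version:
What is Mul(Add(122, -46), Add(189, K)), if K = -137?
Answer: 3952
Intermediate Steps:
Mul(Add(122, -46), Add(189, K)) = Mul(Add(122, -46), Add(189, -137)) = Mul(76, 52) = 3952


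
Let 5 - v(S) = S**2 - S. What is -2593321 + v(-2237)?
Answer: -7599722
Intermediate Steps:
v(S) = 5 + S - S**2 (v(S) = 5 - (S**2 - S) = 5 + (S - S**2) = 5 + S - S**2)
-2593321 + v(-2237) = -2593321 + (5 - 2237 - 1*(-2237)**2) = -2593321 + (5 - 2237 - 1*5004169) = -2593321 + (5 - 2237 - 5004169) = -2593321 - 5006401 = -7599722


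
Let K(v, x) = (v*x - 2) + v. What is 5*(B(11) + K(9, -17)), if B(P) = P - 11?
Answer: -730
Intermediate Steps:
K(v, x) = -2 + v + v*x (K(v, x) = (-2 + v*x) + v = -2 + v + v*x)
B(P) = -11 + P
5*(B(11) + K(9, -17)) = 5*((-11 + 11) + (-2 + 9 + 9*(-17))) = 5*(0 + (-2 + 9 - 153)) = 5*(0 - 146) = 5*(-146) = -730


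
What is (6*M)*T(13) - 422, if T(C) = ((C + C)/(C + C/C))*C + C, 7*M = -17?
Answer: -47198/49 ≈ -963.22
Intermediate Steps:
M = -17/7 (M = (⅐)*(-17) = -17/7 ≈ -2.4286)
T(C) = C + 2*C²/(1 + C) (T(C) = ((2*C)/(C + 1))*C + C = ((2*C)/(1 + C))*C + C = (2*C/(1 + C))*C + C = 2*C²/(1 + C) + C = C + 2*C²/(1 + C))
(6*M)*T(13) - 422 = (6*(-17/7))*(13*(1 + 3*13)/(1 + 13)) - 422 = -1326*(1 + 39)/(7*14) - 422 = -1326*40/(7*14) - 422 = -102/7*260/7 - 422 = -26520/49 - 422 = -47198/49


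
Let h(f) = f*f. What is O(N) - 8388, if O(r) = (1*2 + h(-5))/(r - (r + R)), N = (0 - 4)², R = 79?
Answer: -662679/79 ≈ -8388.3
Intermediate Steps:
h(f) = f²
N = 16 (N = (-4)² = 16)
O(r) = -27/79 (O(r) = (1*2 + (-5)²)/(r - (r + 79)) = (2 + 25)/(r - (79 + r)) = 27/(r + (-79 - r)) = 27/(-79) = 27*(-1/79) = -27/79)
O(N) - 8388 = -27/79 - 8388 = -662679/79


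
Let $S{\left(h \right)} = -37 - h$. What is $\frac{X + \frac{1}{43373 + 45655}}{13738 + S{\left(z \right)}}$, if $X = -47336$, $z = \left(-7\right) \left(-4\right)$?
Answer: $- \frac{4214229407}{1217279844} \approx -3.462$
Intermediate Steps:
$z = 28$
$\frac{X + \frac{1}{43373 + 45655}}{13738 + S{\left(z \right)}} = \frac{-47336 + \frac{1}{43373 + 45655}}{13738 - 65} = \frac{-47336 + \frac{1}{89028}}{13738 - 65} = - \frac{4214229407}{89028 \cdot 13673} = \left(- \frac{4214229407}{89028}\right) \frac{1}{13673} = - \frac{4214229407}{1217279844}$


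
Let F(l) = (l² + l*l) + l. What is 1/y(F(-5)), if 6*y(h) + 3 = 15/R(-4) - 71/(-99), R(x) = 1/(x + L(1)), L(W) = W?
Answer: -594/4681 ≈ -0.12690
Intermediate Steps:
F(l) = l + 2*l² (F(l) = (l² + l²) + l = 2*l² + l = l + 2*l²)
R(x) = 1/(1 + x) (R(x) = 1/(x + 1) = 1/(1 + x))
y(h) = -4681/594 (y(h) = -½ + (15/(1/(1 - 4)) - 71/(-99))/6 = -½ + (15/(1/(-3)) - 71*(-1/99))/6 = -½ + (15/(-⅓) + 71/99)/6 = -½ + (15*(-3) + 71/99)/6 = -½ + (-45 + 71/99)/6 = -½ + (⅙)*(-4384/99) = -½ - 2192/297 = -4681/594)
1/y(F(-5)) = 1/(-4681/594) = -594/4681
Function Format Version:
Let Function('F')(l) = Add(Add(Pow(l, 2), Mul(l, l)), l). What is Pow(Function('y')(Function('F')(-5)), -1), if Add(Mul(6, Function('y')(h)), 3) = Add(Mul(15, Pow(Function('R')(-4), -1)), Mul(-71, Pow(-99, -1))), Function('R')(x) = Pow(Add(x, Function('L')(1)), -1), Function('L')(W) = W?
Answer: Rational(-594, 4681) ≈ -0.12690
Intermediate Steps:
Function('F')(l) = Add(l, Mul(2, Pow(l, 2))) (Function('F')(l) = Add(Add(Pow(l, 2), Pow(l, 2)), l) = Add(Mul(2, Pow(l, 2)), l) = Add(l, Mul(2, Pow(l, 2))))
Function('R')(x) = Pow(Add(1, x), -1) (Function('R')(x) = Pow(Add(x, 1), -1) = Pow(Add(1, x), -1))
Function('y')(h) = Rational(-4681, 594) (Function('y')(h) = Add(Rational(-1, 2), Mul(Rational(1, 6), Add(Mul(15, Pow(Pow(Add(1, -4), -1), -1)), Mul(-71, Pow(-99, -1))))) = Add(Rational(-1, 2), Mul(Rational(1, 6), Add(Mul(15, Pow(Pow(-3, -1), -1)), Mul(-71, Rational(-1, 99))))) = Add(Rational(-1, 2), Mul(Rational(1, 6), Add(Mul(15, Pow(Rational(-1, 3), -1)), Rational(71, 99)))) = Add(Rational(-1, 2), Mul(Rational(1, 6), Add(Mul(15, -3), Rational(71, 99)))) = Add(Rational(-1, 2), Mul(Rational(1, 6), Add(-45, Rational(71, 99)))) = Add(Rational(-1, 2), Mul(Rational(1, 6), Rational(-4384, 99))) = Add(Rational(-1, 2), Rational(-2192, 297)) = Rational(-4681, 594))
Pow(Function('y')(Function('F')(-5)), -1) = Pow(Rational(-4681, 594), -1) = Rational(-594, 4681)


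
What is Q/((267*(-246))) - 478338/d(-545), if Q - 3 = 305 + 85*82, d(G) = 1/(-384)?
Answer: 2010764575811/10947 ≈ 1.8368e+8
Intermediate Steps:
d(G) = -1/384
Q = 7278 (Q = 3 + (305 + 85*82) = 3 + (305 + 6970) = 3 + 7275 = 7278)
Q/((267*(-246))) - 478338/d(-545) = 7278/((267*(-246))) - 478338/(-1/384) = 7278/(-65682) - 478338*(-384) = 7278*(-1/65682) + 183681792 = -1213/10947 + 183681792 = 2010764575811/10947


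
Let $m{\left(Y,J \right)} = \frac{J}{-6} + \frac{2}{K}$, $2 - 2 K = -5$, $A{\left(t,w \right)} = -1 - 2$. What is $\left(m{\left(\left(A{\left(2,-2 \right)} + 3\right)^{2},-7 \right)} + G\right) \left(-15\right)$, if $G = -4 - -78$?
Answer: $- \frac{15905}{14} \approx -1136.1$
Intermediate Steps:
$A{\left(t,w \right)} = -3$
$K = \frac{7}{2}$ ($K = 1 - - \frac{5}{2} = 1 + \frac{5}{2} = \frac{7}{2} \approx 3.5$)
$m{\left(Y,J \right)} = \frac{4}{7} - \frac{J}{6}$ ($m{\left(Y,J \right)} = \frac{J}{-6} + \frac{2}{\frac{7}{2}} = J \left(- \frac{1}{6}\right) + 2 \cdot \frac{2}{7} = - \frac{J}{6} + \frac{4}{7} = \frac{4}{7} - \frac{J}{6}$)
$G = 74$ ($G = -4 + 78 = 74$)
$\left(m{\left(\left(A{\left(2,-2 \right)} + 3\right)^{2},-7 \right)} + G\right) \left(-15\right) = \left(\left(\frac{4}{7} - - \frac{7}{6}\right) + 74\right) \left(-15\right) = \left(\left(\frac{4}{7} + \frac{7}{6}\right) + 74\right) \left(-15\right) = \left(\frac{73}{42} + 74\right) \left(-15\right) = \frac{3181}{42} \left(-15\right) = - \frac{15905}{14}$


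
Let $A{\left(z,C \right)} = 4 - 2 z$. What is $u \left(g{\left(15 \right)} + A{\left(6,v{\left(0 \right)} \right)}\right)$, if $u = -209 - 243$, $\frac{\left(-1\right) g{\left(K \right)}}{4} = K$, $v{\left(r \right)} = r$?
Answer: $30736$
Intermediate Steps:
$g{\left(K \right)} = - 4 K$
$u = -452$
$u \left(g{\left(15 \right)} + A{\left(6,v{\left(0 \right)} \right)}\right) = - 452 \left(\left(-4\right) 15 + \left(4 - 12\right)\right) = - 452 \left(-60 + \left(4 - 12\right)\right) = - 452 \left(-60 - 8\right) = \left(-452\right) \left(-68\right) = 30736$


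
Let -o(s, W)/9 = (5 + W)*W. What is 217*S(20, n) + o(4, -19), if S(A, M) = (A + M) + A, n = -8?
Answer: 4550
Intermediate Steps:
S(A, M) = M + 2*A
o(s, W) = -9*W*(5 + W) (o(s, W) = -9*(5 + W)*W = -9*W*(5 + W))
217*S(20, n) + o(4, -19) = 217*(-8 + 2*20) - 9*(-19)*(5 - 19) = 217*(-8 + 40) - 9*(-19)*(-14) = 217*32 - 2394 = 6944 - 2394 = 4550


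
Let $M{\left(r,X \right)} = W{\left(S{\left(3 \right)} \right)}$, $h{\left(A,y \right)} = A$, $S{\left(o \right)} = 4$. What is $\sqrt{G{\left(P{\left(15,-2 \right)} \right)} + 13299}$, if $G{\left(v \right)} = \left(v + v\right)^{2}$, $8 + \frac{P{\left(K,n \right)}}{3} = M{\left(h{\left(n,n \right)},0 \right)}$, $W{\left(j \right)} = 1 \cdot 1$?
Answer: $\sqrt{15063} \approx 122.73$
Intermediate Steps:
$W{\left(j \right)} = 1$
$M{\left(r,X \right)} = 1$
$P{\left(K,n \right)} = -21$ ($P{\left(K,n \right)} = -24 + 3 \cdot 1 = -24 + 3 = -21$)
$G{\left(v \right)} = 4 v^{2}$ ($G{\left(v \right)} = \left(2 v\right)^{2} = 4 v^{2}$)
$\sqrt{G{\left(P{\left(15,-2 \right)} \right)} + 13299} = \sqrt{4 \left(-21\right)^{2} + 13299} = \sqrt{4 \cdot 441 + 13299} = \sqrt{1764 + 13299} = \sqrt{15063}$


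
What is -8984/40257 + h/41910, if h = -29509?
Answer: -521487751/562390290 ≈ -0.92727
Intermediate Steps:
-8984/40257 + h/41910 = -8984/40257 - 29509/41910 = -521487751/562390290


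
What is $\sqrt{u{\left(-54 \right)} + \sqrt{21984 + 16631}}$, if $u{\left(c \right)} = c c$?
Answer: $\sqrt{2916 + \sqrt{38615}} \approx 55.79$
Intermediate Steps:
$u{\left(c \right)} = c^{2}$
$\sqrt{u{\left(-54 \right)} + \sqrt{21984 + 16631}} = \sqrt{\left(-54\right)^{2} + \sqrt{21984 + 16631}} = \sqrt{2916 + \sqrt{38615}}$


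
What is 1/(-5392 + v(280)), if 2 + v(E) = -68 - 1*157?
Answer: -1/5619 ≈ -0.00017797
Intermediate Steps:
v(E) = -227 (v(E) = -2 + (-68 - 1*157) = -2 + (-68 - 157) = -2 - 225 = -227)
1/(-5392 + v(280)) = 1/(-5392 - 227) = 1/(-5619) = -1/5619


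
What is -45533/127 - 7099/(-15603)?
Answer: -709549826/1981581 ≈ -358.07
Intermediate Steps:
-45533/127 - 7099/(-15603) = -45533*1/127 - 7099*(-1/15603) = -45533/127 + 7099/15603 = -709549826/1981581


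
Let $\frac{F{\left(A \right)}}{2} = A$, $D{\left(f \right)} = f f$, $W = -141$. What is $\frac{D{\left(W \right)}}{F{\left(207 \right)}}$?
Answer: $\frac{2209}{46} \approx 48.022$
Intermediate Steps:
$D{\left(f \right)} = f^{2}$
$F{\left(A \right)} = 2 A$
$\frac{D{\left(W \right)}}{F{\left(207 \right)}} = \frac{\left(-141\right)^{2}}{2 \cdot 207} = \frac{19881}{414} = 19881 \cdot \frac{1}{414} = \frac{2209}{46}$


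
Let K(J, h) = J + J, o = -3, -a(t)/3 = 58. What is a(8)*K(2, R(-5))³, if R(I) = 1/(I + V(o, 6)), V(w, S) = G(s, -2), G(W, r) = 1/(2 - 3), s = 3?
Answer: -11136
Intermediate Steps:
a(t) = -174 (a(t) = -3*58 = -174)
G(W, r) = -1 (G(W, r) = 1/(-1) = -1)
V(w, S) = -1
R(I) = 1/(-1 + I) (R(I) = 1/(I - 1) = 1/(-1 + I))
K(J, h) = 2*J
a(8)*K(2, R(-5))³ = -174*(2*2)³ = -174*4³ = -174*64 = -11136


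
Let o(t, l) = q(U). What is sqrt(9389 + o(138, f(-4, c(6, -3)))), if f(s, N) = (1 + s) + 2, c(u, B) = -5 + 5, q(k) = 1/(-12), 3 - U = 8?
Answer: sqrt(338001)/6 ≈ 96.896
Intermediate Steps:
U = -5 (U = 3 - 1*8 = 3 - 8 = -5)
q(k) = -1/12
c(u, B) = 0
f(s, N) = 3 + s
o(t, l) = -1/12
sqrt(9389 + o(138, f(-4, c(6, -3)))) = sqrt(9389 - 1/12) = sqrt(112667/12) = sqrt(338001)/6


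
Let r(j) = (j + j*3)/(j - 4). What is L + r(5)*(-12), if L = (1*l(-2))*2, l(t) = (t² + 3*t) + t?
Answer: -248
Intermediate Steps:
l(t) = t² + 4*t
L = -8 (L = (1*(-2*(4 - 2)))*2 = (1*(-2*2))*2 = (1*(-4))*2 = -4*2 = -8)
r(j) = 4*j/(-4 + j) (r(j) = (j + 3*j)/(-4 + j) = (4*j)/(-4 + j) = 4*j/(-4 + j))
L + r(5)*(-12) = -8 + (4*5/(-4 + 5))*(-12) = -8 + (4*5/1)*(-12) = -8 + (4*5*1)*(-12) = -8 + 20*(-12) = -8 - 240 = -248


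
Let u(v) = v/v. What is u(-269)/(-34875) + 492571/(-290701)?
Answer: -17178704326/10138197375 ≈ -1.6945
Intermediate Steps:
u(v) = 1
u(-269)/(-34875) + 492571/(-290701) = 1/(-34875) + 492571/(-290701) = 1*(-1/34875) + 492571*(-1/290701) = -1/34875 - 492571/290701 = -17178704326/10138197375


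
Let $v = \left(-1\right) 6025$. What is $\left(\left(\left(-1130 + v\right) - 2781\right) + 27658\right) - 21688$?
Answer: $-3966$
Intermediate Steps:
$v = -6025$
$\left(\left(\left(-1130 + v\right) - 2781\right) + 27658\right) - 21688 = \left(\left(\left(-1130 - 6025\right) - 2781\right) + 27658\right) - 21688 = \left(\left(-7155 - 2781\right) + 27658\right) - 21688 = \left(-9936 + 27658\right) - 21688 = 17722 - 21688 = -3966$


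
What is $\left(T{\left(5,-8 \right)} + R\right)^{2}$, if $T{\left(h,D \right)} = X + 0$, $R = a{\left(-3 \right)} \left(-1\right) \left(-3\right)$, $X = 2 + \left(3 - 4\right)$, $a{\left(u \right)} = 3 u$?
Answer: $676$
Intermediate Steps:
$X = 1$ ($X = 2 - 1 = 1$)
$R = -27$ ($R = 3 \left(-3\right) \left(-1\right) \left(-3\right) = \left(-9\right) \left(-1\right) \left(-3\right) = 9 \left(-3\right) = -27$)
$T{\left(h,D \right)} = 1$ ($T{\left(h,D \right)} = 1 + 0 = 1$)
$\left(T{\left(5,-8 \right)} + R\right)^{2} = \left(1 - 27\right)^{2} = \left(-26\right)^{2} = 676$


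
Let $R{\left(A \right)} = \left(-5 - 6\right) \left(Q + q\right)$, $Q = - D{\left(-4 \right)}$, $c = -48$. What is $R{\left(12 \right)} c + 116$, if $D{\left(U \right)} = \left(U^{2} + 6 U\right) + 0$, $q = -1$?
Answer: $3812$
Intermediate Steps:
$D{\left(U \right)} = U^{2} + 6 U$
$Q = 8$ ($Q = - \left(-4\right) \left(6 - 4\right) = - \left(-4\right) 2 = \left(-1\right) \left(-8\right) = 8$)
$R{\left(A \right)} = -77$ ($R{\left(A \right)} = \left(-5 - 6\right) \left(8 - 1\right) = \left(-5 - 6\right) 7 = \left(-11\right) 7 = -77$)
$R{\left(12 \right)} c + 116 = \left(-77\right) \left(-48\right) + 116 = 3696 + 116 = 3812$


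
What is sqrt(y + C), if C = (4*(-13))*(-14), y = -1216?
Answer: 2*I*sqrt(122) ≈ 22.091*I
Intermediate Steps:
C = 728 (C = -52*(-14) = 728)
sqrt(y + C) = sqrt(-1216 + 728) = sqrt(-488) = 2*I*sqrt(122)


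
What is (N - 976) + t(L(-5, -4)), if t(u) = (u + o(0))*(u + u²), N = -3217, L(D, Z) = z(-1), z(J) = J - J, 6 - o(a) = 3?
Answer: -4193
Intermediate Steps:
o(a) = 3 (o(a) = 6 - 1*3 = 6 - 3 = 3)
z(J) = 0
L(D, Z) = 0
t(u) = (3 + u)*(u + u²) (t(u) = (u + 3)*(u + u²) = (3 + u)*(u + u²))
(N - 976) + t(L(-5, -4)) = (-3217 - 976) + 0*(3 + 0² + 4*0) = -4193 + 0*(3 + 0 + 0) = -4193 + 0*3 = -4193 + 0 = -4193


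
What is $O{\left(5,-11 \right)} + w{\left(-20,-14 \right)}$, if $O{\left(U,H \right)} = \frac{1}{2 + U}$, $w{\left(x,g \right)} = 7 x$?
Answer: $- \frac{979}{7} \approx -139.86$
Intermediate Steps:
$O{\left(5,-11 \right)} + w{\left(-20,-14 \right)} = \frac{1}{2 + 5} + 7 \left(-20\right) = \frac{1}{7} - 140 = - \frac{979}{7}$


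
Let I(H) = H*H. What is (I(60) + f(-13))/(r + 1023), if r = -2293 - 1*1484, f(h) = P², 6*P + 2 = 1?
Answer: -129601/99144 ≈ -1.3072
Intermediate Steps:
P = -⅙ (P = -⅓ + (⅙)*1 = -⅓ + ⅙ = -⅙ ≈ -0.16667)
f(h) = 1/36 (f(h) = (-⅙)² = 1/36)
I(H) = H²
r = -3777 (r = -2293 - 1484 = -3777)
(I(60) + f(-13))/(r + 1023) = (60² + 1/36)/(-3777 + 1023) = (3600 + 1/36)/(-2754) = (129601/36)*(-1/2754) = -129601/99144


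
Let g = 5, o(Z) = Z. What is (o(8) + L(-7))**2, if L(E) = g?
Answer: 169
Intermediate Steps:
L(E) = 5
(o(8) + L(-7))**2 = (8 + 5)**2 = 13**2 = 169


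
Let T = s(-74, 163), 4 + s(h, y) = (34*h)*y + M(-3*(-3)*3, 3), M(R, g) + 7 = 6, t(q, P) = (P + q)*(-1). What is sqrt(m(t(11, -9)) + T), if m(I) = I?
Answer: I*sqrt(410115) ≈ 640.4*I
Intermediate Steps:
t(q, P) = -P - q
M(R, g) = -1 (M(R, g) = -7 + 6 = -1)
s(h, y) = -5 + 34*h*y (s(h, y) = -4 + ((34*h)*y - 1) = -4 + (34*h*y - 1) = -4 + (-1 + 34*h*y) = -5 + 34*h*y)
T = -410113 (T = -5 + 34*(-74)*163 = -5 - 410108 = -410113)
sqrt(m(t(11, -9)) + T) = sqrt((-1*(-9) - 1*11) - 410113) = sqrt((9 - 11) - 410113) = sqrt(-2 - 410113) = sqrt(-410115) = I*sqrt(410115)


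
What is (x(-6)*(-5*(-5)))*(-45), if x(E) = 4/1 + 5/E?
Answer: -7125/2 ≈ -3562.5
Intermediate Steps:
x(E) = 4 + 5/E (x(E) = 4*1 + 5/E = 4 + 5/E)
(x(-6)*(-5*(-5)))*(-45) = ((4 + 5/(-6))*(-5*(-5)))*(-45) = ((4 + 5*(-⅙))*25)*(-45) = ((4 - ⅚)*25)*(-45) = ((19/6)*25)*(-45) = (475/6)*(-45) = -7125/2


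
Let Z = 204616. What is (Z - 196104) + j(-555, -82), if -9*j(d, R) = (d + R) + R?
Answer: 77327/9 ≈ 8591.9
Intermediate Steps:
j(d, R) = -2*R/9 - d/9 (j(d, R) = -((d + R) + R)/9 = -((R + d) + R)/9 = -(d + 2*R)/9 = -2*R/9 - d/9)
(Z - 196104) + j(-555, -82) = (204616 - 196104) + (-2/9*(-82) - ⅑*(-555)) = 8512 + (164/9 + 185/3) = 8512 + 719/9 = 77327/9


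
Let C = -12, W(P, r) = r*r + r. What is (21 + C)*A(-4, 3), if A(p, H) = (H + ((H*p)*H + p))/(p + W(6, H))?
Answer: -333/8 ≈ -41.625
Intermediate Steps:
W(P, r) = r + r² (W(P, r) = r² + r = r + r²)
A(p, H) = (H + p + p*H²)/(p + H*(1 + H)) (A(p, H) = (H + ((H*p)*H + p))/(p + H*(1 + H)) = (H + (p*H² + p))/(p + H*(1 + H)) = (H + (p + p*H²))/(p + H*(1 + H)) = (H + p + p*H²)/(p + H*(1 + H)))
(21 + C)*A(-4, 3) = (21 - 12)*((3 - 4 - 4*3²)/(-4 + 3*(1 + 3))) = 9*((3 - 4 - 4*9)/(-4 + 3*4)) = 9*((3 - 4 - 36)/(-4 + 12)) = 9*(-37/8) = -333/8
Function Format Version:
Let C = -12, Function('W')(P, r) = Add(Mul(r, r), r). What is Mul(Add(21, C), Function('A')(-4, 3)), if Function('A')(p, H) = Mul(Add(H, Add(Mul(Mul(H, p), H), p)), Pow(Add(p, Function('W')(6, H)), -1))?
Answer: Rational(-333, 8) ≈ -41.625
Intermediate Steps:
Function('W')(P, r) = Add(r, Pow(r, 2)) (Function('W')(P, r) = Add(Pow(r, 2), r) = Add(r, Pow(r, 2)))
Function('A')(p, H) = Mul(Pow(Add(p, Mul(H, Add(1, H))), -1), Add(H, p, Mul(p, Pow(H, 2)))) (Function('A')(p, H) = Mul(Add(H, Add(Mul(Mul(H, p), H), p)), Pow(Add(p, Mul(H, Add(1, H))), -1)) = Mul(Add(H, Add(Mul(p, Pow(H, 2)), p)), Pow(Add(p, Mul(H, Add(1, H))), -1)) = Mul(Add(H, Add(p, Mul(p, Pow(H, 2)))), Pow(Add(p, Mul(H, Add(1, H))), -1)) = Mul(Add(H, p, Mul(p, Pow(H, 2))), Pow(Add(p, Mul(H, Add(1, H))), -1)) = Mul(Pow(Add(p, Mul(H, Add(1, H))), -1), Add(H, p, Mul(p, Pow(H, 2)))))
Mul(Add(21, C), Function('A')(-4, 3)) = Mul(Add(21, -12), Mul(Pow(Add(-4, Mul(3, Add(1, 3))), -1), Add(3, -4, Mul(-4, Pow(3, 2))))) = Mul(9, Mul(Pow(Add(-4, Mul(3, 4)), -1), Add(3, -4, Mul(-4, 9)))) = Mul(9, Mul(Pow(Add(-4, 12), -1), Add(3, -4, -36))) = Mul(9, Mul(Pow(8, -1), -37)) = Mul(9, Mul(Rational(1, 8), -37)) = Mul(9, Rational(-37, 8)) = Rational(-333, 8)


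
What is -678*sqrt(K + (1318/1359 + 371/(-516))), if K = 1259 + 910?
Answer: -113*sqrt(3292327886185)/6493 ≈ -31578.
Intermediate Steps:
K = 2169
-678*sqrt(K + (1318/1359 + 371/(-516))) = -678*sqrt(2169 + (1318/1359 + 371/(-516))) = -678*sqrt(2169 + (1318*(1/1359) + 371*(-1/516))) = -678*sqrt(2169 + (1318/1359 - 371/516)) = -678*sqrt(2169 + 58633/233748) = -113*sqrt(3292327886185)/6493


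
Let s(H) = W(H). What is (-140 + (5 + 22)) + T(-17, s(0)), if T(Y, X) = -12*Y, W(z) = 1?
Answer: 91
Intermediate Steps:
s(H) = 1
(-140 + (5 + 22)) + T(-17, s(0)) = (-140 + (5 + 22)) - 12*(-17) = (-140 + 27) + 204 = -113 + 204 = 91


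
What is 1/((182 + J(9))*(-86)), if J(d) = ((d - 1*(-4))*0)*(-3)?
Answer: -1/15652 ≈ -6.3890e-5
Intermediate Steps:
J(d) = 0 (J(d) = ((d + 4)*0)*(-3) = ((4 + d)*0)*(-3) = 0*(-3) = 0)
1/((182 + J(9))*(-86)) = 1/((182 + 0)*(-86)) = 1/(182*(-86)) = 1/(-15652) = -1/15652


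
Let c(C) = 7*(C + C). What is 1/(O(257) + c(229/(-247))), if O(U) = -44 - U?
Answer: -247/77553 ≈ -0.0031849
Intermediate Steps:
c(C) = 14*C (c(C) = 7*(2*C) = 14*C)
1/(O(257) + c(229/(-247))) = 1/((-44 - 1*257) + 14*(229/(-247))) = 1/((-44 - 257) + 14*(229*(-1/247))) = 1/(-301 + 14*(-229/247)) = 1/(-301 - 3206/247) = 1/(-77553/247) = -247/77553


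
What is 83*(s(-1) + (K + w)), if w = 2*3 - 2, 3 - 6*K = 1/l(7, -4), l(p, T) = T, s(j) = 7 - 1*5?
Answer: 13031/24 ≈ 542.96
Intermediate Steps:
s(j) = 2 (s(j) = 7 - 5 = 2)
K = 13/24 (K = ½ - ⅙/(-4) = ½ - ⅙*(-¼) = ½ + 1/24 = 13/24 ≈ 0.54167)
w = 4 (w = 6 - 2 = 4)
83*(s(-1) + (K + w)) = 83*(2 + (13/24 + 4)) = 83*(2 + 109/24) = 83*(157/24) = 13031/24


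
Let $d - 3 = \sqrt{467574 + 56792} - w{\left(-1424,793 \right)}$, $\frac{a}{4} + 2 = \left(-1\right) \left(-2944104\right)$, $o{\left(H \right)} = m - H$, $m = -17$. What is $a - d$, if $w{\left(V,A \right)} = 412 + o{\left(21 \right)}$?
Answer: $11776779 - \sqrt{524366} \approx 1.1776 \cdot 10^{7}$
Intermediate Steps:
$o{\left(H \right)} = -17 - H$
$w{\left(V,A \right)} = 374$ ($w{\left(V,A \right)} = 412 - 38 = 374$)
$a = 11776408$ ($a = -8 + 4 \left(\left(-1\right) \left(-2944104\right)\right) = -8 + 4 \cdot 2944104 = -8 + 11776416 = 11776408$)
$d = -371 + \sqrt{524366}$ ($d = 3 + \left(\sqrt{467574 + 56792} - 374\right) = 3 - \left(374 - \sqrt{524366}\right) = -371 + \sqrt{524366} \approx 353.13$)
$a - d = 11776408 - \left(-371 + \sqrt{524366}\right) = 11776408 + \left(371 - \sqrt{524366}\right) = 11776779 - \sqrt{524366}$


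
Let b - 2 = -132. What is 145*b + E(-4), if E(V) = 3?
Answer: -18847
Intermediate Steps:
b = -130 (b = 2 - 132 = -130)
145*b + E(-4) = 145*(-130) + 3 = -18850 + 3 = -18847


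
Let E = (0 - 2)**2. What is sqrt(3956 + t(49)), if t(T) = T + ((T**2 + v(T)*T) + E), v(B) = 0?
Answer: sqrt(6410) ≈ 80.063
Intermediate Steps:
E = 4 (E = (-2)**2 = 4)
t(T) = 4 + T + T**2 (t(T) = T + ((T**2 + 0*T) + 4) = T + ((T**2 + 0) + 4) = T + (T**2 + 4) = T + (4 + T**2) = 4 + T + T**2)
sqrt(3956 + t(49)) = sqrt(3956 + (4 + 49 + 49**2)) = sqrt(3956 + (4 + 49 + 2401)) = sqrt(3956 + 2454) = sqrt(6410)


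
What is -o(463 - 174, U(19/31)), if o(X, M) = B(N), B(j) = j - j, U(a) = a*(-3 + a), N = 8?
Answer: 0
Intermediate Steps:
B(j) = 0
o(X, M) = 0
-o(463 - 174, U(19/31)) = -1*0 = 0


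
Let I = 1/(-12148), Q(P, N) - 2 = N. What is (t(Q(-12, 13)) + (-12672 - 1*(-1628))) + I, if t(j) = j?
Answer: -133980293/12148 ≈ -11029.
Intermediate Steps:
Q(P, N) = 2 + N
I = -1/12148 ≈ -8.2318e-5
(t(Q(-12, 13)) + (-12672 - 1*(-1628))) + I = ((2 + 13) + (-12672 - 1*(-1628))) - 1/12148 = (15 + (-12672 + 1628)) - 1/12148 = (15 - 11044) - 1/12148 = -11029 - 1/12148 = -133980293/12148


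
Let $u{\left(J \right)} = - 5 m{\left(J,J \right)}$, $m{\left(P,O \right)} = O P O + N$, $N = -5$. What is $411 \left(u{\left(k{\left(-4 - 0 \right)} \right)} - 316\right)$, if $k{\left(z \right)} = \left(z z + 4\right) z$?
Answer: $1052040399$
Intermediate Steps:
$m{\left(P,O \right)} = -5 + P O^{2}$ ($m{\left(P,O \right)} = O P O - 5 = P O^{2} - 5 = -5 + P O^{2}$)
$k{\left(z \right)} = z \left(4 + z^{2}\right)$ ($k{\left(z \right)} = \left(z^{2} + 4\right) z = \left(4 + z^{2}\right) z = z \left(4 + z^{2}\right)$)
$u{\left(J \right)} = 25 - 5 J^{3}$ ($u{\left(J \right)} = - 5 \left(-5 + J J^{2}\right) = - 5 \left(-5 + J^{3}\right) = 25 - 5 J^{3}$)
$411 \left(u{\left(k{\left(-4 - 0 \right)} \right)} - 316\right) = 411 \left(\left(25 - 5 \left(\left(-4 - 0\right) \left(4 + \left(-4 - 0\right)^{2}\right)\right)^{3}\right) - 316\right) = 411 \left(\left(25 - 5 \left(\left(-4 + 0\right) \left(4 + \left(-4 + 0\right)^{2}\right)\right)^{3}\right) - 316\right) = 411 \left(\left(25 - 5 \left(- 4 \left(4 + \left(-4\right)^{2}\right)\right)^{3}\right) - 316\right) = 411 \left(\left(25 - 5 \left(- 4 \left(4 + 16\right)\right)^{3}\right) - 316\right) = 411 \left(\left(25 - 5 \left(\left(-4\right) 20\right)^{3}\right) - 316\right) = 411 \left(\left(25 - 5 \left(-80\right)^{3}\right) - 316\right) = 411 \left(\left(25 - -2560000\right) - 316\right) = 411 \left(\left(25 + 2560000\right) - 316\right) = 411 \left(2560025 - 316\right) = 411 \cdot 2559709 = 1052040399$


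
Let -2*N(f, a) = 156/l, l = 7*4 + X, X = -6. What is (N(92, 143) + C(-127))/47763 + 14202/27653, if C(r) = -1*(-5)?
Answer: 7462073834/14528692629 ≈ 0.51361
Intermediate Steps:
l = 22 (l = 7*4 - 6 = 28 - 6 = 22)
N(f, a) = -39/11 (N(f, a) = -78/22 = -½*78/11 = -39/11)
C(r) = 5
(N(92, 143) + C(-127))/47763 + 14202/27653 = (-39/11 + 5)/47763 + 14202/27653 = (16/11)*(1/47763) + 14202*(1/27653) = 16/525393 + 14202/27653 = 7462073834/14528692629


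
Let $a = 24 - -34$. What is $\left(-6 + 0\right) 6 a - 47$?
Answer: $-2135$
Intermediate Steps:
$a = 58$ ($a = 24 + 34 = 58$)
$\left(-6 + 0\right) 6 a - 47 = \left(-6 + 0\right) 6 \cdot 58 - 47 = \left(-6\right) 6 \cdot 58 - 47 = \left(-36\right) 58 - 47 = -2088 - 47 = -2135$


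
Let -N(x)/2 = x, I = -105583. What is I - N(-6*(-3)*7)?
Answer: -105331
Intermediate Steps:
N(x) = -2*x
I - N(-6*(-3)*7) = -105583 - (-2)*-6*(-3)*7 = -105583 - (-2)*18*7 = -105583 - (-2)*126 = -105583 - 1*(-252) = -105583 + 252 = -105331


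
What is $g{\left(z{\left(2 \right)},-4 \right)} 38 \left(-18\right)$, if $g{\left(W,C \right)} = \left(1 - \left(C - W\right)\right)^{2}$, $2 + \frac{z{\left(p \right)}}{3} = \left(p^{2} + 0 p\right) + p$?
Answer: $-197676$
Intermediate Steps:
$z{\left(p \right)} = -6 + 3 p + 3 p^{2}$ ($z{\left(p \right)} = -6 + 3 \left(\left(p^{2} + 0 p\right) + p\right) = -6 + 3 \left(\left(p^{2} + 0\right) + p\right) = -6 + 3 \left(p^{2} + p\right) = -6 + 3 \left(p + p^{2}\right) = -6 + \left(3 p + 3 p^{2}\right) = -6 + 3 p + 3 p^{2}$)
$g{\left(W,C \right)} = \left(1 + W - C\right)^{2}$
$g{\left(z{\left(2 \right)},-4 \right)} 38 \left(-18\right) = \left(1 + \left(-6 + 3 \cdot 2 + 3 \cdot 2^{2}\right) - -4\right)^{2} \cdot 38 \left(-18\right) = \left(1 + \left(-6 + 6 + 3 \cdot 4\right) + 4\right)^{2} \cdot 38 \left(-18\right) = \left(1 + \left(-6 + 6 + 12\right) + 4\right)^{2} \cdot 38 \left(-18\right) = \left(1 + 12 + 4\right)^{2} \cdot 38 \left(-18\right) = 17^{2} \cdot 38 \left(-18\right) = 289 \cdot 38 \left(-18\right) = 10982 \left(-18\right) = -197676$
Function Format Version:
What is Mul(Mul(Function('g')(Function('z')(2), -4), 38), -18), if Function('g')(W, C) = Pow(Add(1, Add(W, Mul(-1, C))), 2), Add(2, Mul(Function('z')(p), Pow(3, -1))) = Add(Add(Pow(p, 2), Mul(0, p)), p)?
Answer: -197676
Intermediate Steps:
Function('z')(p) = Add(-6, Mul(3, p), Mul(3, Pow(p, 2))) (Function('z')(p) = Add(-6, Mul(3, Add(Add(Pow(p, 2), Mul(0, p)), p))) = Add(-6, Mul(3, Add(Add(Pow(p, 2), 0), p))) = Add(-6, Mul(3, Add(Pow(p, 2), p))) = Add(-6, Mul(3, Add(p, Pow(p, 2)))) = Add(-6, Add(Mul(3, p), Mul(3, Pow(p, 2)))) = Add(-6, Mul(3, p), Mul(3, Pow(p, 2))))
Function('g')(W, C) = Pow(Add(1, W, Mul(-1, C)), 2)
Mul(Mul(Function('g')(Function('z')(2), -4), 38), -18) = Mul(Mul(Pow(Add(1, Add(-6, Mul(3, 2), Mul(3, Pow(2, 2))), Mul(-1, -4)), 2), 38), -18) = Mul(Mul(Pow(Add(1, Add(-6, 6, Mul(3, 4)), 4), 2), 38), -18) = Mul(Mul(Pow(Add(1, Add(-6, 6, 12), 4), 2), 38), -18) = Mul(Mul(Pow(Add(1, 12, 4), 2), 38), -18) = Mul(Mul(Pow(17, 2), 38), -18) = Mul(Mul(289, 38), -18) = Mul(10982, -18) = -197676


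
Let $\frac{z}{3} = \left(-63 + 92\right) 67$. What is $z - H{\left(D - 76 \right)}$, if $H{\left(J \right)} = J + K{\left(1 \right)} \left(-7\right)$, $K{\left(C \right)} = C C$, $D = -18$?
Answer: $5930$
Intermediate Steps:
$K{\left(C \right)} = C^{2}$
$z = 5829$ ($z = 3 \left(-63 + 92\right) 67 = 3 \cdot 29 \cdot 67 = 3 \cdot 1943 = 5829$)
$H{\left(J \right)} = -7 + J$ ($H{\left(J \right)} = J + 1^{2} \left(-7\right) = J + 1 \left(-7\right) = J - 7 = -7 + J$)
$z - H{\left(D - 76 \right)} = 5829 - \left(-7 - 94\right) = 5829 - -101 = 5829 + 101 = 5930$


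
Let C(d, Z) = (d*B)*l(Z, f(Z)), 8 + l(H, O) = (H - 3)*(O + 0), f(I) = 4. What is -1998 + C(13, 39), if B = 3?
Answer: 3306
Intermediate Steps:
l(H, O) = -8 + O*(-3 + H) (l(H, O) = -8 + (H - 3)*(O + 0) = -8 + (-3 + H)*O = -8 + O*(-3 + H))
C(d, Z) = 3*d*(-20 + 4*Z) (C(d, Z) = (d*3)*(-8 - 3*4 + Z*4) = (3*d)*(-8 - 12 + 4*Z) = (3*d)*(-20 + 4*Z) = 3*d*(-20 + 4*Z))
-1998 + C(13, 39) = -1998 + 12*13*(-5 + 39) = -1998 + 12*13*34 = -1998 + 5304 = 3306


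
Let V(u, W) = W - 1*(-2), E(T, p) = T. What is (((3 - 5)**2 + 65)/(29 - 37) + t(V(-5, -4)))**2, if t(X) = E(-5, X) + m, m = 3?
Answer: 7225/64 ≈ 112.89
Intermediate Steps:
V(u, W) = 2 + W (V(u, W) = W + 2 = 2 + W)
t(X) = -2 (t(X) = -5 + 3 = -2)
(((3 - 5)**2 + 65)/(29 - 37) + t(V(-5, -4)))**2 = (((3 - 5)**2 + 65)/(29 - 37) - 2)**2 = (((-2)**2 + 65)/(-8) - 2)**2 = ((4 + 65)*(-1/8) - 2)**2 = (69*(-1/8) - 2)**2 = (-69/8 - 2)**2 = (-85/8)**2 = 7225/64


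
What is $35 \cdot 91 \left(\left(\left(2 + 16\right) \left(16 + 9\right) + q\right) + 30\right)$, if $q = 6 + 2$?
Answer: $1554280$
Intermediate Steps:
$q = 8$
$35 \cdot 91 \left(\left(\left(2 + 16\right) \left(16 + 9\right) + q\right) + 30\right) = 35 \cdot 91 \left(\left(\left(2 + 16\right) \left(16 + 9\right) + 8\right) + 30\right) = 3185 \left(\left(18 \cdot 25 + 8\right) + 30\right) = 3185 \left(\left(450 + 8\right) + 30\right) = 3185 \left(458 + 30\right) = 3185 \cdot 488 = 1554280$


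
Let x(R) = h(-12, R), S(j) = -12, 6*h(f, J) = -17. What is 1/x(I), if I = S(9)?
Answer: -6/17 ≈ -0.35294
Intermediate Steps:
h(f, J) = -17/6 (h(f, J) = (⅙)*(-17) = -17/6)
I = -12
x(R) = -17/6
1/x(I) = 1/(-17/6) = -6/17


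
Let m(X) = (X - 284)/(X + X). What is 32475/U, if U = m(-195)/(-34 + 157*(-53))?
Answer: -105818163750/479 ≈ -2.2091e+8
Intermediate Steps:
m(X) = (-284 + X)/(2*X) (m(X) = (-284 + X)/((2*X)) = (-284 + X)*(1/(2*X)) = (-284 + X)/(2*X))
U = -479/3258450 (U = ((½)*(-284 - 195)/(-195))/(-34 + 157*(-53)) = ((½)*(-1/195)*(-479))/(-34 - 8321) = (479/390)/(-8355) = (479/390)*(-1/8355) = -479/3258450 ≈ -0.00014700)
32475/U = 32475/(-479/3258450) = 32475*(-3258450/479) = -105818163750/479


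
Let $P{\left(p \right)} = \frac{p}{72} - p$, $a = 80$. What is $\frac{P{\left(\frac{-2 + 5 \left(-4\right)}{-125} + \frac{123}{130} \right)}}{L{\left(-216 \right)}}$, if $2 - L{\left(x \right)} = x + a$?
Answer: $- \frac{258937}{32292000} \approx -0.0080186$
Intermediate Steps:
$L{\left(x \right)} = -78 - x$ ($L{\left(x \right)} = 2 - \left(x + 80\right) = 2 - \left(80 + x\right) = -78 - x$)
$P{\left(p \right)} = - \frac{71 p}{72}$ ($P{\left(p \right)} = p \frac{1}{72} - p = \frac{p}{72} - p = - \frac{71 p}{72}$)
$\frac{P{\left(\frac{-2 + 5 \left(-4\right)}{-125} + \frac{123}{130} \right)}}{L{\left(-216 \right)}} = \frac{\left(- \frac{71}{72}\right) \left(\frac{-2 + 5 \left(-4\right)}{-125} + \frac{123}{130}\right)}{-78 - -216} = \frac{\left(- \frac{71}{72}\right) \left(\left(-2 - 20\right) \left(- \frac{1}{125}\right) + 123 \cdot \frac{1}{130}\right)}{-78 + 216} = \frac{\left(- \frac{71}{72}\right) \left(\left(-22\right) \left(- \frac{1}{125}\right) + \frac{123}{130}\right)}{138} = - \frac{71 \left(\frac{22}{125} + \frac{123}{130}\right)}{72} \cdot \frac{1}{138} = \left(- \frac{71}{72}\right) \frac{3647}{3250} \cdot \frac{1}{138} = \left(- \frac{258937}{234000}\right) \frac{1}{138} = - \frac{258937}{32292000}$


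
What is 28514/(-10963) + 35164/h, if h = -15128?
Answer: -204215681/41462066 ≈ -4.9254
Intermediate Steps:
28514/(-10963) + 35164/h = 28514/(-10963) + 35164/(-15128) = 28514*(-1/10963) + 35164*(-1/15128) = -28514/10963 - 8791/3782 = -204215681/41462066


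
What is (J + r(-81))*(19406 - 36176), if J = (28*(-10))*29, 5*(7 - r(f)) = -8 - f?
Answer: 136299852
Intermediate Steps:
r(f) = 43/5 + f/5 (r(f) = 7 - (-8 - f)/5 = 7 + (8/5 + f/5) = 43/5 + f/5)
J = -8120 (J = -280*29 = -8120)
(J + r(-81))*(19406 - 36176) = (-8120 + (43/5 + (⅕)*(-81)))*(19406 - 36176) = (-8120 + (43/5 - 81/5))*(-16770) = (-8120 - 38/5)*(-16770) = -40638/5*(-16770) = 136299852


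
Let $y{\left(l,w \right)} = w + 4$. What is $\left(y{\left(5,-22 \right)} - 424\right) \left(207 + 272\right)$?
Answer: $-211718$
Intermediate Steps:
$y{\left(l,w \right)} = 4 + w$
$\left(y{\left(5,-22 \right)} - 424\right) \left(207 + 272\right) = \left(\left(4 - 22\right) - 424\right) \left(207 + 272\right) = \left(-18 - 424\right) 479 = \left(-442\right) 479 = -211718$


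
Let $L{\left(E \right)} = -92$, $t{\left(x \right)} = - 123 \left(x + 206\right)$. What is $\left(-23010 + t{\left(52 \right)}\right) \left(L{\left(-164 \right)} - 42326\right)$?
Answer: $2322130992$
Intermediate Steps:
$t{\left(x \right)} = -25338 - 123 x$ ($t{\left(x \right)} = - 123 \left(206 + x\right) = -25338 - 123 x$)
$\left(-23010 + t{\left(52 \right)}\right) \left(L{\left(-164 \right)} - 42326\right) = \left(-23010 - 31734\right) \left(-92 - 42326\right) = \left(-23010 - 31734\right) \left(-42418\right) = \left(-54744\right) \left(-42418\right) = 2322130992$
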